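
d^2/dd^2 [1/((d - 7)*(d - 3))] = 2*((d - 7)^2 + (d - 7)*(d - 3) + (d - 3)^2)/((d - 7)^3*(d - 3)^3)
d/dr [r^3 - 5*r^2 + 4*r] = 3*r^2 - 10*r + 4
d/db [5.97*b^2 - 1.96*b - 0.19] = 11.94*b - 1.96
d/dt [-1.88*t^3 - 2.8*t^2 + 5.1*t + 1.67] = -5.64*t^2 - 5.6*t + 5.1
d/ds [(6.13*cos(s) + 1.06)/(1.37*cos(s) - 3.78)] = 24.6236*sin(s)/(1.37*cos(s) - 3.78)^2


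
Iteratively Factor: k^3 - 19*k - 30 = (k + 2)*(k^2 - 2*k - 15) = (k - 5)*(k + 2)*(k + 3)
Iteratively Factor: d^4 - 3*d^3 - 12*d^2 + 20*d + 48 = (d + 2)*(d^3 - 5*d^2 - 2*d + 24) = (d + 2)^2*(d^2 - 7*d + 12) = (d - 3)*(d + 2)^2*(d - 4)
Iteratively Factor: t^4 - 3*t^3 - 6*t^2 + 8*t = (t + 2)*(t^3 - 5*t^2 + 4*t) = (t - 4)*(t + 2)*(t^2 - t) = (t - 4)*(t - 1)*(t + 2)*(t)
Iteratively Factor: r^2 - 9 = (r - 3)*(r + 3)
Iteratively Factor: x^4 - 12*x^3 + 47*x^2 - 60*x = (x)*(x^3 - 12*x^2 + 47*x - 60) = x*(x - 3)*(x^2 - 9*x + 20) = x*(x - 4)*(x - 3)*(x - 5)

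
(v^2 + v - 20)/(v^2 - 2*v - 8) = (v + 5)/(v + 2)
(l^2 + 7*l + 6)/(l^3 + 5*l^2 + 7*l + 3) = (l + 6)/(l^2 + 4*l + 3)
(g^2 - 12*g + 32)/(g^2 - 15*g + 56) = (g - 4)/(g - 7)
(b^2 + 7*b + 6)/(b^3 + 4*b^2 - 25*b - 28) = (b + 6)/(b^2 + 3*b - 28)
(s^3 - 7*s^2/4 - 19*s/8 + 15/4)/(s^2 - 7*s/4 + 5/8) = (2*s^2 - s - 6)/(2*s - 1)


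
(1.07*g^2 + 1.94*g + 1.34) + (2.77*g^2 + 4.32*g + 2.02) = 3.84*g^2 + 6.26*g + 3.36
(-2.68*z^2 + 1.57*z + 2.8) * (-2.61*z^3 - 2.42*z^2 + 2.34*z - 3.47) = 6.9948*z^5 + 2.3879*z^4 - 17.3786*z^3 + 6.1974*z^2 + 1.1041*z - 9.716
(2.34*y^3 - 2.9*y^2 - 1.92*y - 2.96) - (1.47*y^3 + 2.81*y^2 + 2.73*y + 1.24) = 0.87*y^3 - 5.71*y^2 - 4.65*y - 4.2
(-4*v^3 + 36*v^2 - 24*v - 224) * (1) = -4*v^3 + 36*v^2 - 24*v - 224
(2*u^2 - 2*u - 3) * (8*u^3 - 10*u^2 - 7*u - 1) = 16*u^5 - 36*u^4 - 18*u^3 + 42*u^2 + 23*u + 3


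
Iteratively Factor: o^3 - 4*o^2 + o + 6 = (o - 3)*(o^2 - o - 2) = (o - 3)*(o + 1)*(o - 2)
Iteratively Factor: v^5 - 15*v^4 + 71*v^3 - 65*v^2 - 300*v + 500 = (v - 2)*(v^4 - 13*v^3 + 45*v^2 + 25*v - 250) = (v - 5)*(v - 2)*(v^3 - 8*v^2 + 5*v + 50) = (v - 5)^2*(v - 2)*(v^2 - 3*v - 10) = (v - 5)^3*(v - 2)*(v + 2)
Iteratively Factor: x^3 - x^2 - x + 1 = (x - 1)*(x^2 - 1) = (x - 1)^2*(x + 1)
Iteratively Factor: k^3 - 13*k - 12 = (k - 4)*(k^2 + 4*k + 3) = (k - 4)*(k + 3)*(k + 1)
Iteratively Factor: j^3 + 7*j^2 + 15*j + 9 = (j + 3)*(j^2 + 4*j + 3) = (j + 1)*(j + 3)*(j + 3)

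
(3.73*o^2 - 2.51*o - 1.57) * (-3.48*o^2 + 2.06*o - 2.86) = -12.9804*o^4 + 16.4186*o^3 - 10.3748*o^2 + 3.9444*o + 4.4902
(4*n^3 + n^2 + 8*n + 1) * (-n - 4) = -4*n^4 - 17*n^3 - 12*n^2 - 33*n - 4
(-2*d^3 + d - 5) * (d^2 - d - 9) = -2*d^5 + 2*d^4 + 19*d^3 - 6*d^2 - 4*d + 45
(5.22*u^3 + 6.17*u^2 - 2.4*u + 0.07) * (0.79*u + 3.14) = 4.1238*u^4 + 21.2651*u^3 + 17.4778*u^2 - 7.4807*u + 0.2198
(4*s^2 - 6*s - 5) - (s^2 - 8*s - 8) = 3*s^2 + 2*s + 3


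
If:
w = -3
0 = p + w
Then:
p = 3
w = -3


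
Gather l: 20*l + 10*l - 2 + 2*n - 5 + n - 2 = 30*l + 3*n - 9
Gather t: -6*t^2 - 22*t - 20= -6*t^2 - 22*t - 20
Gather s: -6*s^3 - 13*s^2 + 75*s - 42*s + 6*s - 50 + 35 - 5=-6*s^3 - 13*s^2 + 39*s - 20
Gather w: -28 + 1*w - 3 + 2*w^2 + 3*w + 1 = 2*w^2 + 4*w - 30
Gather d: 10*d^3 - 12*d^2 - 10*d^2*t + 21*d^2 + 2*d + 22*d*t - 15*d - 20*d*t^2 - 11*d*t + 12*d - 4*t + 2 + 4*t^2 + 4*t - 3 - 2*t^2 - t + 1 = 10*d^3 + d^2*(9 - 10*t) + d*(-20*t^2 + 11*t - 1) + 2*t^2 - t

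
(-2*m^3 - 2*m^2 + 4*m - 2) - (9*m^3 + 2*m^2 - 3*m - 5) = -11*m^3 - 4*m^2 + 7*m + 3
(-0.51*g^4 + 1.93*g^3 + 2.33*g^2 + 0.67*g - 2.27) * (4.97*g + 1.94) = -2.5347*g^5 + 8.6027*g^4 + 15.3243*g^3 + 7.8501*g^2 - 9.9821*g - 4.4038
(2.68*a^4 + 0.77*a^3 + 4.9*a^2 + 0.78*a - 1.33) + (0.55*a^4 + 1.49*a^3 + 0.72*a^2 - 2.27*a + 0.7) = 3.23*a^4 + 2.26*a^3 + 5.62*a^2 - 1.49*a - 0.63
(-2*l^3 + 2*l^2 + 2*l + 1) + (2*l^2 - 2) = -2*l^3 + 4*l^2 + 2*l - 1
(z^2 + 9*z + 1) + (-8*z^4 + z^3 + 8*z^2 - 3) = -8*z^4 + z^3 + 9*z^2 + 9*z - 2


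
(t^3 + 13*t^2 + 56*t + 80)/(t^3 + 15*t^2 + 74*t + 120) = (t + 4)/(t + 6)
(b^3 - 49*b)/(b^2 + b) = (b^2 - 49)/(b + 1)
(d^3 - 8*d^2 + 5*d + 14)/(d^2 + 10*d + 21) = (d^3 - 8*d^2 + 5*d + 14)/(d^2 + 10*d + 21)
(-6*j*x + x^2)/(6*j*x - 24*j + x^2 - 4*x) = x*(-6*j + x)/(6*j*x - 24*j + x^2 - 4*x)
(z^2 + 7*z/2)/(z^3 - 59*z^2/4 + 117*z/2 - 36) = 2*z*(2*z + 7)/(4*z^3 - 59*z^2 + 234*z - 144)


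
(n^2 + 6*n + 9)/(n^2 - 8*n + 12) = (n^2 + 6*n + 9)/(n^2 - 8*n + 12)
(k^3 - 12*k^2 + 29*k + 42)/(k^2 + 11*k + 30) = (k^3 - 12*k^2 + 29*k + 42)/(k^2 + 11*k + 30)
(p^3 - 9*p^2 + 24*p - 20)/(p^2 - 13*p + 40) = (p^2 - 4*p + 4)/(p - 8)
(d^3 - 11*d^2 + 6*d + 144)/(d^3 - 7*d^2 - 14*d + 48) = (d - 6)/(d - 2)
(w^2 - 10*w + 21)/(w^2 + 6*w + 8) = (w^2 - 10*w + 21)/(w^2 + 6*w + 8)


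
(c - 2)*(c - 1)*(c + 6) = c^3 + 3*c^2 - 16*c + 12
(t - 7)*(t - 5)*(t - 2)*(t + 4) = t^4 - 10*t^3 + 3*t^2 + 166*t - 280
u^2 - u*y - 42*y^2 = (u - 7*y)*(u + 6*y)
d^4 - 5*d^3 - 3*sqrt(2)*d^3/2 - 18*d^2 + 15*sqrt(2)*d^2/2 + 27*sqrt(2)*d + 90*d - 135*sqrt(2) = (d - 5)*(d - 3*sqrt(2))*(d - 3*sqrt(2)/2)*(d + 3*sqrt(2))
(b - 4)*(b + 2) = b^2 - 2*b - 8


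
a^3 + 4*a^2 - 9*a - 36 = (a - 3)*(a + 3)*(a + 4)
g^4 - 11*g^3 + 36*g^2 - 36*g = g*(g - 6)*(g - 3)*(g - 2)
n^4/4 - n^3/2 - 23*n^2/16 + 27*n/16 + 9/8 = (n/4 + 1/2)*(n - 3)*(n - 3/2)*(n + 1/2)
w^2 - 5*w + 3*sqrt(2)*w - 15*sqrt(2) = (w - 5)*(w + 3*sqrt(2))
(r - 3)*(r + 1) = r^2 - 2*r - 3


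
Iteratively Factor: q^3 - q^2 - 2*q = (q - 2)*(q^2 + q) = q*(q - 2)*(q + 1)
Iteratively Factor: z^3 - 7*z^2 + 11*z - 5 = (z - 1)*(z^2 - 6*z + 5) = (z - 5)*(z - 1)*(z - 1)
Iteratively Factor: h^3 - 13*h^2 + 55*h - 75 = (h - 5)*(h^2 - 8*h + 15) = (h - 5)^2*(h - 3)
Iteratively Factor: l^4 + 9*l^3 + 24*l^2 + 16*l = (l)*(l^3 + 9*l^2 + 24*l + 16) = l*(l + 4)*(l^2 + 5*l + 4) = l*(l + 4)^2*(l + 1)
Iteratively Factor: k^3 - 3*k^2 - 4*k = (k + 1)*(k^2 - 4*k) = k*(k + 1)*(k - 4)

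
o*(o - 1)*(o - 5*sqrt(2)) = o^3 - 5*sqrt(2)*o^2 - o^2 + 5*sqrt(2)*o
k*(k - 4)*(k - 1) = k^3 - 5*k^2 + 4*k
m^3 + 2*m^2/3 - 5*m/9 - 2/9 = (m - 2/3)*(m + 1/3)*(m + 1)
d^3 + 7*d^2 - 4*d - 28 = (d - 2)*(d + 2)*(d + 7)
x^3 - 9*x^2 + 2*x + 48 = (x - 8)*(x - 3)*(x + 2)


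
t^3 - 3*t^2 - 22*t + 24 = (t - 6)*(t - 1)*(t + 4)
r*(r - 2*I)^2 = r^3 - 4*I*r^2 - 4*r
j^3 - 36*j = j*(j - 6)*(j + 6)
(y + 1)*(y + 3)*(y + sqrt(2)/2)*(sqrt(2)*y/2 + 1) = sqrt(2)*y^4/2 + 3*y^3/2 + 2*sqrt(2)*y^3 + 2*sqrt(2)*y^2 + 6*y^2 + 2*sqrt(2)*y + 9*y/2 + 3*sqrt(2)/2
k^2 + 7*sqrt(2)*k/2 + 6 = (k + 3*sqrt(2)/2)*(k + 2*sqrt(2))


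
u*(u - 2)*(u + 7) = u^3 + 5*u^2 - 14*u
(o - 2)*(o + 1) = o^2 - o - 2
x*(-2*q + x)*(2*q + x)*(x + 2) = -4*q^2*x^2 - 8*q^2*x + x^4 + 2*x^3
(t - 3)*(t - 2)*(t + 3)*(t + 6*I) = t^4 - 2*t^3 + 6*I*t^3 - 9*t^2 - 12*I*t^2 + 18*t - 54*I*t + 108*I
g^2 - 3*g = g*(g - 3)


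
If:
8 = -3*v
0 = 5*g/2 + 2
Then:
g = -4/5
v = -8/3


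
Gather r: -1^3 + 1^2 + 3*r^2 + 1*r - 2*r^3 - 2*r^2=-2*r^3 + r^2 + r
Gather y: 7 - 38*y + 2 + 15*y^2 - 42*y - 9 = 15*y^2 - 80*y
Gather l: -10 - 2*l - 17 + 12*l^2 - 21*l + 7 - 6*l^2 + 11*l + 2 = 6*l^2 - 12*l - 18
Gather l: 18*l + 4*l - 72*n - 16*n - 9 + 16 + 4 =22*l - 88*n + 11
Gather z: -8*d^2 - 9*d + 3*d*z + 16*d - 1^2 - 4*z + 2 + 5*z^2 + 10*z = -8*d^2 + 7*d + 5*z^2 + z*(3*d + 6) + 1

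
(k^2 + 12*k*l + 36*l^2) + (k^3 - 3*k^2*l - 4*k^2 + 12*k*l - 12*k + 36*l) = k^3 - 3*k^2*l - 3*k^2 + 24*k*l - 12*k + 36*l^2 + 36*l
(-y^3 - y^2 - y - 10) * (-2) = 2*y^3 + 2*y^2 + 2*y + 20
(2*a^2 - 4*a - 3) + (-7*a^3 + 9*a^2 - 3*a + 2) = -7*a^3 + 11*a^2 - 7*a - 1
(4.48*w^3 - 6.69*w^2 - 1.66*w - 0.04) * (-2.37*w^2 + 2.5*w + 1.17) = -10.6176*w^5 + 27.0553*w^4 - 7.5492*w^3 - 11.8825*w^2 - 2.0422*w - 0.0468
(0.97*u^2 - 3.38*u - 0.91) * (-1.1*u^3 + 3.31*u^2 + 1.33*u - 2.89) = -1.067*u^5 + 6.9287*u^4 - 8.8967*u^3 - 10.3108*u^2 + 8.5579*u + 2.6299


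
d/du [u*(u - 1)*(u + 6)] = 3*u^2 + 10*u - 6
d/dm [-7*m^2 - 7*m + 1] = -14*m - 7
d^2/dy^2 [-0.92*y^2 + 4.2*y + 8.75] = -1.84000000000000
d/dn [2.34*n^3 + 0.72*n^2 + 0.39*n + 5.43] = 7.02*n^2 + 1.44*n + 0.39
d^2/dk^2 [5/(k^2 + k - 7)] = 10*(-k^2 - k + (2*k + 1)^2 + 7)/(k^2 + k - 7)^3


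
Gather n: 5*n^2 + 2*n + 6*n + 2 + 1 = 5*n^2 + 8*n + 3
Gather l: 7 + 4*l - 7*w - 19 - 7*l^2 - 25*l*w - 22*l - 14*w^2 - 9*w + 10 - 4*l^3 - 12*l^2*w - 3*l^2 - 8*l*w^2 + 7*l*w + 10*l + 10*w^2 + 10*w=-4*l^3 + l^2*(-12*w - 10) + l*(-8*w^2 - 18*w - 8) - 4*w^2 - 6*w - 2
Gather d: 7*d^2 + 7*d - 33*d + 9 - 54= 7*d^2 - 26*d - 45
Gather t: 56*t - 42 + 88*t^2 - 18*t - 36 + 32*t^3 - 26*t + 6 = 32*t^3 + 88*t^2 + 12*t - 72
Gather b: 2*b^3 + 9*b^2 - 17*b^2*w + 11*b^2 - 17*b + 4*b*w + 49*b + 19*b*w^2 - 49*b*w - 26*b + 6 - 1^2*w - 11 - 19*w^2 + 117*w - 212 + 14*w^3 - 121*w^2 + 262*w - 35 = 2*b^3 + b^2*(20 - 17*w) + b*(19*w^2 - 45*w + 6) + 14*w^3 - 140*w^2 + 378*w - 252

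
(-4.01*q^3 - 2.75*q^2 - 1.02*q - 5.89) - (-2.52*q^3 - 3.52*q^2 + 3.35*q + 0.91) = -1.49*q^3 + 0.77*q^2 - 4.37*q - 6.8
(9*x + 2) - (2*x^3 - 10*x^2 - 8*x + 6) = -2*x^3 + 10*x^2 + 17*x - 4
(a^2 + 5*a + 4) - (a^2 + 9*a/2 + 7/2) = a/2 + 1/2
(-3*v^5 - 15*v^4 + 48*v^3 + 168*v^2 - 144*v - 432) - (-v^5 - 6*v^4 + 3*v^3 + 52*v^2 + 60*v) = -2*v^5 - 9*v^4 + 45*v^3 + 116*v^2 - 204*v - 432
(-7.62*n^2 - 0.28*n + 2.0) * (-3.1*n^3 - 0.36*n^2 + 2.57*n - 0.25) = 23.622*n^5 + 3.6112*n^4 - 25.6826*n^3 + 0.4654*n^2 + 5.21*n - 0.5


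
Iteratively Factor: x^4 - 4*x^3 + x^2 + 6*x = (x - 3)*(x^3 - x^2 - 2*x) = x*(x - 3)*(x^2 - x - 2) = x*(x - 3)*(x + 1)*(x - 2)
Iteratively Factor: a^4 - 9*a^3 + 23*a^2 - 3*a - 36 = (a + 1)*(a^3 - 10*a^2 + 33*a - 36) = (a - 3)*(a + 1)*(a^2 - 7*a + 12) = (a - 3)^2*(a + 1)*(a - 4)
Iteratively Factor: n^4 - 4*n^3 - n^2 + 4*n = (n)*(n^3 - 4*n^2 - n + 4) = n*(n - 1)*(n^2 - 3*n - 4) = n*(n - 1)*(n + 1)*(n - 4)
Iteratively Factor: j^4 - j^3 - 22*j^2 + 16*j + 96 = (j - 4)*(j^3 + 3*j^2 - 10*j - 24) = (j - 4)*(j + 2)*(j^2 + j - 12) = (j - 4)*(j - 3)*(j + 2)*(j + 4)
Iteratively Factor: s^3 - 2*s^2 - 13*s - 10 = (s - 5)*(s^2 + 3*s + 2) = (s - 5)*(s + 1)*(s + 2)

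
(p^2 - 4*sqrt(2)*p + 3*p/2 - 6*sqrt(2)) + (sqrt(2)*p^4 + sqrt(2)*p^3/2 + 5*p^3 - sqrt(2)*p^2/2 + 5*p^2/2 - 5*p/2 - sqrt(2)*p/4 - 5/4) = sqrt(2)*p^4 + sqrt(2)*p^3/2 + 5*p^3 - sqrt(2)*p^2/2 + 7*p^2/2 - 17*sqrt(2)*p/4 - p - 6*sqrt(2) - 5/4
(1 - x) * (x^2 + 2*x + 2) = -x^3 - x^2 + 2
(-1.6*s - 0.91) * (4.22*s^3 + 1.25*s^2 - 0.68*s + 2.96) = -6.752*s^4 - 5.8402*s^3 - 0.0494999999999999*s^2 - 4.1172*s - 2.6936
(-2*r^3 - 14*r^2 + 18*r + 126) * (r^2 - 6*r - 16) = -2*r^5 - 2*r^4 + 134*r^3 + 242*r^2 - 1044*r - 2016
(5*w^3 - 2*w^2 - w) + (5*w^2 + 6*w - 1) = 5*w^3 + 3*w^2 + 5*w - 1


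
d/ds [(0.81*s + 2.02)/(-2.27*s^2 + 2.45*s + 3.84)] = (1.8387*s^2 + 9.1708*s - 1.8386)/(5.1529*s^4 - 11.123*s^3 - 11.4311*s^2 + 18.816*s + 14.7456)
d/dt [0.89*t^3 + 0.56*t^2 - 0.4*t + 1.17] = 2.67*t^2 + 1.12*t - 0.4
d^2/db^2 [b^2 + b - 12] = 2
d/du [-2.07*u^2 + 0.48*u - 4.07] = 0.48 - 4.14*u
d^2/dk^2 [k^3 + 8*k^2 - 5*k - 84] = 6*k + 16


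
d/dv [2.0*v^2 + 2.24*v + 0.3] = 4.0*v + 2.24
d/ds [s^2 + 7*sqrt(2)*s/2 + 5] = 2*s + 7*sqrt(2)/2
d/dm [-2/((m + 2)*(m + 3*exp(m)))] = 2*(m + (m + 2)*(3*exp(m) + 1) + 3*exp(m))/((m + 2)^2*(m + 3*exp(m))^2)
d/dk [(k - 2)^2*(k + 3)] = (k - 2)*(3*k + 4)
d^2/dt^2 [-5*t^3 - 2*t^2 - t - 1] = -30*t - 4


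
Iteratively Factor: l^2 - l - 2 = (l - 2)*(l + 1)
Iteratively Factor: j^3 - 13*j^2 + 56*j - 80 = (j - 5)*(j^2 - 8*j + 16) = (j - 5)*(j - 4)*(j - 4)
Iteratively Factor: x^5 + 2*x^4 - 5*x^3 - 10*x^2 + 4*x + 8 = (x - 1)*(x^4 + 3*x^3 - 2*x^2 - 12*x - 8) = (x - 1)*(x + 1)*(x^3 + 2*x^2 - 4*x - 8) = (x - 2)*(x - 1)*(x + 1)*(x^2 + 4*x + 4) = (x - 2)*(x - 1)*(x + 1)*(x + 2)*(x + 2)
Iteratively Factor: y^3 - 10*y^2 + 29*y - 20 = (y - 5)*(y^2 - 5*y + 4) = (y - 5)*(y - 4)*(y - 1)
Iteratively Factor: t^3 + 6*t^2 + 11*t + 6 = (t + 3)*(t^2 + 3*t + 2) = (t + 1)*(t + 3)*(t + 2)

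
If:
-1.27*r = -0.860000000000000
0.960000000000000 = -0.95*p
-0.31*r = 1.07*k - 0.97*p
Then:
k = -1.11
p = -1.01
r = 0.68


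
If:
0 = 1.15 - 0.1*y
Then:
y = 11.50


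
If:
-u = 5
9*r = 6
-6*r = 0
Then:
No Solution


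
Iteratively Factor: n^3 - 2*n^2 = (n)*(n^2 - 2*n) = n^2*(n - 2)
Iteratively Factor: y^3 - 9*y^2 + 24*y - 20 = (y - 2)*(y^2 - 7*y + 10) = (y - 2)^2*(y - 5)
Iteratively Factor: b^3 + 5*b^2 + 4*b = (b)*(b^2 + 5*b + 4) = b*(b + 4)*(b + 1)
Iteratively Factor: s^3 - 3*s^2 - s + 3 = (s - 1)*(s^2 - 2*s - 3) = (s - 1)*(s + 1)*(s - 3)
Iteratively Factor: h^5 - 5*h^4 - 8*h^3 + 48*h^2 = (h - 4)*(h^4 - h^3 - 12*h^2) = h*(h - 4)*(h^3 - h^2 - 12*h) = h*(h - 4)^2*(h^2 + 3*h) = h^2*(h - 4)^2*(h + 3)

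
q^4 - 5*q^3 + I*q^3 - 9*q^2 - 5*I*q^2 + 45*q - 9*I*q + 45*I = (q - 5)*(q - 3)*(q + 3)*(q + I)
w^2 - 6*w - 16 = (w - 8)*(w + 2)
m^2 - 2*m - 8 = (m - 4)*(m + 2)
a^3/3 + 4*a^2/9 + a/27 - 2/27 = (a/3 + 1/3)*(a - 1/3)*(a + 2/3)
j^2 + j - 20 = (j - 4)*(j + 5)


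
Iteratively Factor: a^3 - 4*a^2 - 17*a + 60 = (a - 5)*(a^2 + a - 12) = (a - 5)*(a + 4)*(a - 3)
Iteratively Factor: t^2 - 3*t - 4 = (t + 1)*(t - 4)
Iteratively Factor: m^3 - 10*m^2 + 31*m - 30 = (m - 2)*(m^2 - 8*m + 15) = (m - 5)*(m - 2)*(m - 3)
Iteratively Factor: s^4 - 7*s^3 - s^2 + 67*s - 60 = (s - 1)*(s^3 - 6*s^2 - 7*s + 60) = (s - 5)*(s - 1)*(s^2 - s - 12) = (s - 5)*(s - 1)*(s + 3)*(s - 4)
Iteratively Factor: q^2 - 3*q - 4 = (q - 4)*(q + 1)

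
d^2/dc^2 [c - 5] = 0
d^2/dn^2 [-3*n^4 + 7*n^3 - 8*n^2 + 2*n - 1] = -36*n^2 + 42*n - 16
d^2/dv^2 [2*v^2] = 4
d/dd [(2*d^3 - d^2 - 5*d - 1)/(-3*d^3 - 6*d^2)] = (-5*d^3 - 10*d^2 - 13*d - 4)/(3*d^3*(d^2 + 4*d + 4))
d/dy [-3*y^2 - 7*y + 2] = -6*y - 7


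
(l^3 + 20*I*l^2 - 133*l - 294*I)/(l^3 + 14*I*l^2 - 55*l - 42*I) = (l + 7*I)/(l + I)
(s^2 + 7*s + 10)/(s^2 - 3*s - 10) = (s + 5)/(s - 5)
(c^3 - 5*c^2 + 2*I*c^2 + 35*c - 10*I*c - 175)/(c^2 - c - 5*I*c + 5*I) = (c^2 + c*(-5 + 7*I) - 35*I)/(c - 1)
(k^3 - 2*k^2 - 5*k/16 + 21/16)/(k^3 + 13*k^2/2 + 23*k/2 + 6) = (16*k^3 - 32*k^2 - 5*k + 21)/(8*(2*k^3 + 13*k^2 + 23*k + 12))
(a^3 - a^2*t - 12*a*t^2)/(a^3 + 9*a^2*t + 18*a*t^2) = (a - 4*t)/(a + 6*t)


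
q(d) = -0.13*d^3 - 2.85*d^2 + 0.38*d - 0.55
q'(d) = -0.39*d^2 - 5.7*d + 0.38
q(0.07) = -0.54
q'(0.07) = -0.02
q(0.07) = -0.54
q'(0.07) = -0.02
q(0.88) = -2.51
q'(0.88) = -4.94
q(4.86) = -80.94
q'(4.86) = -36.53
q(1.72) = -8.99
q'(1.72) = -10.58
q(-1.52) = -7.26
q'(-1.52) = 8.14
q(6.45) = -151.55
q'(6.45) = -52.61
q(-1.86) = -10.28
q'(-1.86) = 9.63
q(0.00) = -0.55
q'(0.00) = 0.38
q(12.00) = -631.03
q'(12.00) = -124.18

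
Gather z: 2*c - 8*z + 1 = 2*c - 8*z + 1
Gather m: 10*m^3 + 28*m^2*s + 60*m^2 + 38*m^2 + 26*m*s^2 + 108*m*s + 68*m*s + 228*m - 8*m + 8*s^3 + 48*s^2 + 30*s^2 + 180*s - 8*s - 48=10*m^3 + m^2*(28*s + 98) + m*(26*s^2 + 176*s + 220) + 8*s^3 + 78*s^2 + 172*s - 48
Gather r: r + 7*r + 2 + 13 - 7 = 8*r + 8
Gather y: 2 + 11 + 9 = 22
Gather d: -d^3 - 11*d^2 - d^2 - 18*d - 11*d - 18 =-d^3 - 12*d^2 - 29*d - 18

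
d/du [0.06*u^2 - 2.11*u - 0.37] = 0.12*u - 2.11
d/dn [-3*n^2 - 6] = -6*n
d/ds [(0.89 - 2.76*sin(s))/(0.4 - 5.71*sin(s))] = 3.9779*cos(s)/(5.71*sin(s) - 0.4)^2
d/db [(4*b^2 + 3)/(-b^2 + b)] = (4*b^2 + 6*b - 3)/(b^2*(b^2 - 2*b + 1))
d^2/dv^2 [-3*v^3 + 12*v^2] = 24 - 18*v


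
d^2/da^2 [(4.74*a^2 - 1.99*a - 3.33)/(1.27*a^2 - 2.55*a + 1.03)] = (7.105427357601e-15*a^4 + 24.281638*a^3 - 69.428106*a^2 + 80.323944*a - 34.990842)/(2.048383*a^6 - 12.338685*a^5 + 29.758386*a^4 - 36.595305*a^3 + 24.134754*a^2 - 8.115885*a + 1.092727)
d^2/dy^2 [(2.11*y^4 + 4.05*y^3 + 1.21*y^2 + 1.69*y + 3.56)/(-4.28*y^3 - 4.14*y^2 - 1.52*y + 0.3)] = (54.319512*y^6 - 123.584784*y^5 - 990.932424*y^4 - 1065.130816*y^3 - 531.315912*y^2 - 176.621328*y - 27.052168)/(78.402752*y^9 + 227.514528*y^8 + 303.604368*y^7 + 216.070488*y^6 + 75.927552*y^5 + 1.559448*y^4 - 6.659632*y^3 - 0.96156*y^2 + 0.4104*y - 0.027)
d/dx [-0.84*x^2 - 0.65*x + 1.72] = -1.68*x - 0.65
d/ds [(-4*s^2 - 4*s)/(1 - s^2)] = -4/(s^2 - 2*s + 1)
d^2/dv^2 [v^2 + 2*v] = 2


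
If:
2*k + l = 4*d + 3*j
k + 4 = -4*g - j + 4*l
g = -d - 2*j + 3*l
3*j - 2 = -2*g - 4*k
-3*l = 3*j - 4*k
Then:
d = -23/72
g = -11/8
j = 29/36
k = 7/12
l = -1/36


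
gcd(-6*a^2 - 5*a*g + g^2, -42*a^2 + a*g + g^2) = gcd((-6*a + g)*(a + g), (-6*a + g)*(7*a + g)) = 6*a - g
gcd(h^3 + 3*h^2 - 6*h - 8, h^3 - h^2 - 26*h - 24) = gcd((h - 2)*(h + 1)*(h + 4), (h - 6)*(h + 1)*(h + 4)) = h^2 + 5*h + 4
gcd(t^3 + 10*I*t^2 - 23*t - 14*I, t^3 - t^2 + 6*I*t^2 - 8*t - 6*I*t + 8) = t + 2*I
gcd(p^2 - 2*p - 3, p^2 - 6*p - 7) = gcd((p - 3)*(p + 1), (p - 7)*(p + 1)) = p + 1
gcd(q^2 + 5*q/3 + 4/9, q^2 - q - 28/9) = q + 4/3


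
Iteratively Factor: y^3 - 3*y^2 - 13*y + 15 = (y + 3)*(y^2 - 6*y + 5) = (y - 5)*(y + 3)*(y - 1)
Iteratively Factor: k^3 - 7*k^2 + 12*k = (k)*(k^2 - 7*k + 12) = k*(k - 4)*(k - 3)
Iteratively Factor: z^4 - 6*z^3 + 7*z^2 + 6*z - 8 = (z + 1)*(z^3 - 7*z^2 + 14*z - 8) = (z - 4)*(z + 1)*(z^2 - 3*z + 2) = (z - 4)*(z - 1)*(z + 1)*(z - 2)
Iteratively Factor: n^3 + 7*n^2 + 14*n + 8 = (n + 4)*(n^2 + 3*n + 2) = (n + 1)*(n + 4)*(n + 2)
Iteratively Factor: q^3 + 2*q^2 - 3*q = (q)*(q^2 + 2*q - 3) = q*(q - 1)*(q + 3)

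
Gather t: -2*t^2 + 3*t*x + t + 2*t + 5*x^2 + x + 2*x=-2*t^2 + t*(3*x + 3) + 5*x^2 + 3*x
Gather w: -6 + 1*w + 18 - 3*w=12 - 2*w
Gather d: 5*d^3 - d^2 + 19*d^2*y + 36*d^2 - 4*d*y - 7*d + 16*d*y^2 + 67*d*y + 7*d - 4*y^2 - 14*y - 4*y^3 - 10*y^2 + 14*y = 5*d^3 + d^2*(19*y + 35) + d*(16*y^2 + 63*y) - 4*y^3 - 14*y^2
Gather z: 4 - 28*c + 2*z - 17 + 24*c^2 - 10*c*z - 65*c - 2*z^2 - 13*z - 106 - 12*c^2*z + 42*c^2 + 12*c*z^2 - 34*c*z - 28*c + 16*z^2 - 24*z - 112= 66*c^2 - 121*c + z^2*(12*c + 14) + z*(-12*c^2 - 44*c - 35) - 231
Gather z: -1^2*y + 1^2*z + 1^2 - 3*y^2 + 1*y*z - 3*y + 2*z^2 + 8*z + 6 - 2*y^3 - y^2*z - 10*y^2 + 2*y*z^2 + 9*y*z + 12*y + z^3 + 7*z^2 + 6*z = -2*y^3 - 13*y^2 + 8*y + z^3 + z^2*(2*y + 9) + z*(-y^2 + 10*y + 15) + 7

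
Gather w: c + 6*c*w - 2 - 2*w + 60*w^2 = c + 60*w^2 + w*(6*c - 2) - 2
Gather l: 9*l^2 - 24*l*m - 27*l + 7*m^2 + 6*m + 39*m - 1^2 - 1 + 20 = 9*l^2 + l*(-24*m - 27) + 7*m^2 + 45*m + 18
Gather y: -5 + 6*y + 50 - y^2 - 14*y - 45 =-y^2 - 8*y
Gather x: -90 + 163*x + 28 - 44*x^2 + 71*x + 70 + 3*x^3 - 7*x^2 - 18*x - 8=3*x^3 - 51*x^2 + 216*x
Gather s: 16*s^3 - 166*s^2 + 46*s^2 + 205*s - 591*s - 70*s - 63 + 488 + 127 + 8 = 16*s^3 - 120*s^2 - 456*s + 560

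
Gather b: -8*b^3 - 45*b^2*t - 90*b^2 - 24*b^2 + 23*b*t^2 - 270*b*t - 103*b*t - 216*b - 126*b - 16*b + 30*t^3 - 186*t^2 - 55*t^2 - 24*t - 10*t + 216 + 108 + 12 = -8*b^3 + b^2*(-45*t - 114) + b*(23*t^2 - 373*t - 358) + 30*t^3 - 241*t^2 - 34*t + 336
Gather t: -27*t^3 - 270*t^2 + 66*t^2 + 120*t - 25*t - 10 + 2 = -27*t^3 - 204*t^2 + 95*t - 8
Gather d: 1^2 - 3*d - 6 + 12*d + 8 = 9*d + 3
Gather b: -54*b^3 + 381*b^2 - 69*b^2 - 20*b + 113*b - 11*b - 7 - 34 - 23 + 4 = -54*b^3 + 312*b^2 + 82*b - 60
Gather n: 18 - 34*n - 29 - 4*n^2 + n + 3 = -4*n^2 - 33*n - 8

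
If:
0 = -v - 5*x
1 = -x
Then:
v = 5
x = -1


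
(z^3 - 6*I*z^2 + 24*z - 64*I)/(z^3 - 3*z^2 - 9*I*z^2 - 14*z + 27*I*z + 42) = (z^2 - 4*I*z + 32)/(z^2 - z*(3 + 7*I) + 21*I)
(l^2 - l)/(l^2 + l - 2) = l/(l + 2)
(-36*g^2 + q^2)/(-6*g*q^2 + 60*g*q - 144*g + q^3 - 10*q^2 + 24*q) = (6*g + q)/(q^2 - 10*q + 24)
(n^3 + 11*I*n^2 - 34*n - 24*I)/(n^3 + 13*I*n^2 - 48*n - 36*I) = (n + 4*I)/(n + 6*I)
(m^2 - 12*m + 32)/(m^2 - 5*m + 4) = (m - 8)/(m - 1)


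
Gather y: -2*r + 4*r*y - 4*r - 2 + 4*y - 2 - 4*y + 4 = 4*r*y - 6*r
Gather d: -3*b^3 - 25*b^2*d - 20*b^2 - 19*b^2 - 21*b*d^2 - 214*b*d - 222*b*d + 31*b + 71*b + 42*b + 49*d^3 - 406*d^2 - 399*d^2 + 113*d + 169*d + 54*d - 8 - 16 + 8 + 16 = -3*b^3 - 39*b^2 + 144*b + 49*d^3 + d^2*(-21*b - 805) + d*(-25*b^2 - 436*b + 336)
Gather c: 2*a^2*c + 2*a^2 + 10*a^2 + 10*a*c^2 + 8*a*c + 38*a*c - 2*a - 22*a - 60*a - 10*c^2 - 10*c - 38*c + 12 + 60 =12*a^2 - 84*a + c^2*(10*a - 10) + c*(2*a^2 + 46*a - 48) + 72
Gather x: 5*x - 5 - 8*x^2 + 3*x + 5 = -8*x^2 + 8*x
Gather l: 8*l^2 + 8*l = 8*l^2 + 8*l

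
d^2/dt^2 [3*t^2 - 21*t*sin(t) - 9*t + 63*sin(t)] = 21*t*sin(t) - 63*sin(t) - 42*cos(t) + 6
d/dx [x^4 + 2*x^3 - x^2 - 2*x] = 4*x^3 + 6*x^2 - 2*x - 2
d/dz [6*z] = 6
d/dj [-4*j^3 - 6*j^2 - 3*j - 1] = -12*j^2 - 12*j - 3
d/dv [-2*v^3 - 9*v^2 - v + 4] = -6*v^2 - 18*v - 1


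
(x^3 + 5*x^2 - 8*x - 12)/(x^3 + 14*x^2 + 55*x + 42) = (x - 2)/(x + 7)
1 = 1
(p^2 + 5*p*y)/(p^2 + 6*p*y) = (p + 5*y)/(p + 6*y)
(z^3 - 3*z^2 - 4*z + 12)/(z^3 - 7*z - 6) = (z - 2)/(z + 1)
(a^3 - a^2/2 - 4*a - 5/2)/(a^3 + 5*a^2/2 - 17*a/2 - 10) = (a + 1)/(a + 4)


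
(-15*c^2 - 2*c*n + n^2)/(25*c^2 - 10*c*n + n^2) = (-3*c - n)/(5*c - n)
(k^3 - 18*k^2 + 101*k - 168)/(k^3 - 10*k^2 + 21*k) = (k - 8)/k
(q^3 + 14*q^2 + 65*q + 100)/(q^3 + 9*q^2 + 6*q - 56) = (q^2 + 10*q + 25)/(q^2 + 5*q - 14)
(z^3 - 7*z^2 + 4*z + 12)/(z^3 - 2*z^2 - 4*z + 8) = (z^2 - 5*z - 6)/(z^2 - 4)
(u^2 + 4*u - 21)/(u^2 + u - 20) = (u^2 + 4*u - 21)/(u^2 + u - 20)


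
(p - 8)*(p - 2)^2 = p^3 - 12*p^2 + 36*p - 32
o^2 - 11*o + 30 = (o - 6)*(o - 5)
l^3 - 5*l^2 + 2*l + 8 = (l - 4)*(l - 2)*(l + 1)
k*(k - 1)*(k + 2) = k^3 + k^2 - 2*k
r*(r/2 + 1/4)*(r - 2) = r^3/2 - 3*r^2/4 - r/2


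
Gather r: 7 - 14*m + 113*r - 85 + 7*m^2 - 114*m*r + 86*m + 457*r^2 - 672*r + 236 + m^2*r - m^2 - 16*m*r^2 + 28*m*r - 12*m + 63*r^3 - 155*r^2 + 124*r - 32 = 6*m^2 + 60*m + 63*r^3 + r^2*(302 - 16*m) + r*(m^2 - 86*m - 435) + 126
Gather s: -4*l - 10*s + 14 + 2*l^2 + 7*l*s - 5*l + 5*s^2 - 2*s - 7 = 2*l^2 - 9*l + 5*s^2 + s*(7*l - 12) + 7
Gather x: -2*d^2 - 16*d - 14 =-2*d^2 - 16*d - 14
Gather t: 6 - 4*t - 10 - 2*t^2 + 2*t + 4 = -2*t^2 - 2*t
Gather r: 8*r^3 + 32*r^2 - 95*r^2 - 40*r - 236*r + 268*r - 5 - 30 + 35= 8*r^3 - 63*r^2 - 8*r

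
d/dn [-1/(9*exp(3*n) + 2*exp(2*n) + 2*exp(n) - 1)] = (27*exp(2*n) + 4*exp(n) + 2)*exp(n)/(9*exp(3*n) + 2*exp(2*n) + 2*exp(n) - 1)^2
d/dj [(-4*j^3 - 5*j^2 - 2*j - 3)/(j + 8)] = (-8*j^3 - 101*j^2 - 80*j - 13)/(j^2 + 16*j + 64)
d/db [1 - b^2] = -2*b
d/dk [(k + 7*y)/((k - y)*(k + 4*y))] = ((k - y)*(k + 4*y) - (k - y)*(k + 7*y) - (k + 4*y)*(k + 7*y))/((k - y)^2*(k + 4*y)^2)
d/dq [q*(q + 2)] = 2*q + 2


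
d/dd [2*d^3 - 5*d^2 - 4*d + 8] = 6*d^2 - 10*d - 4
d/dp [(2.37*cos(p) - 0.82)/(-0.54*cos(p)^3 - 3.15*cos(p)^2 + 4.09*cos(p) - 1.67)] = (-2.5596*cos(p)^3 - 6.1371*cos(p)^2 + 5.166*cos(p) + 0.6041)*sin(p)/(0.2916*cos(p)^6 + 3.402*cos(p)^5 + 5.5053*cos(p)^4 - 23.9634*cos(p)^3 + 27.2491*cos(p)^2 - 13.6606*cos(p) + 2.7889)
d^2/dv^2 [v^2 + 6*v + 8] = 2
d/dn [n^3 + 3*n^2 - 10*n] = 3*n^2 + 6*n - 10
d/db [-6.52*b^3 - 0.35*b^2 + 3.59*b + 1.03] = -19.56*b^2 - 0.7*b + 3.59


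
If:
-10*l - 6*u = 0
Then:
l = -3*u/5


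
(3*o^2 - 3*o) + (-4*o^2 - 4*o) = -o^2 - 7*o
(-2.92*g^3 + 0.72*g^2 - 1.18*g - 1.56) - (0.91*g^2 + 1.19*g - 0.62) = -2.92*g^3 - 0.19*g^2 - 2.37*g - 0.94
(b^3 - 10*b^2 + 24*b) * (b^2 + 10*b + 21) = b^5 - 55*b^3 + 30*b^2 + 504*b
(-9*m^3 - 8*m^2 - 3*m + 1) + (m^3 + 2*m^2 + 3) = -8*m^3 - 6*m^2 - 3*m + 4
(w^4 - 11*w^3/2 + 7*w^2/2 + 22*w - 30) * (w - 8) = w^5 - 27*w^4/2 + 95*w^3/2 - 6*w^2 - 206*w + 240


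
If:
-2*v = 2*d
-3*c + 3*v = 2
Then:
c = v - 2/3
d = -v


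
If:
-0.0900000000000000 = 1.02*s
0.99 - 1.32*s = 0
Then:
No Solution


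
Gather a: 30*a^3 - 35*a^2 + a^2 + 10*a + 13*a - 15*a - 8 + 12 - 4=30*a^3 - 34*a^2 + 8*a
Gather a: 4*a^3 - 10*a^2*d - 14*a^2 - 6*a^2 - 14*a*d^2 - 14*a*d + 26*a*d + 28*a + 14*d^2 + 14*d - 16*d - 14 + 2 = 4*a^3 + a^2*(-10*d - 20) + a*(-14*d^2 + 12*d + 28) + 14*d^2 - 2*d - 12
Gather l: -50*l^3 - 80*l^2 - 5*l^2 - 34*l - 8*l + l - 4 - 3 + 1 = -50*l^3 - 85*l^2 - 41*l - 6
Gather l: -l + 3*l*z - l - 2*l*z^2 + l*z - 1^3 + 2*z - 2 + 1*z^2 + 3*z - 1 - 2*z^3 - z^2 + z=l*(-2*z^2 + 4*z - 2) - 2*z^3 + 6*z - 4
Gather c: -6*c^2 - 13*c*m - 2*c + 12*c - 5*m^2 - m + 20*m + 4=-6*c^2 + c*(10 - 13*m) - 5*m^2 + 19*m + 4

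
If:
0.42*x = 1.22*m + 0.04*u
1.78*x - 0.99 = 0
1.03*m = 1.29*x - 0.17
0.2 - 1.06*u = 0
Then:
No Solution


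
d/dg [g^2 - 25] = 2*g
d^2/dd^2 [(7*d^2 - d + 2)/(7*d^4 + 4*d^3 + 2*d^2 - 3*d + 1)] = 2*(1029*d^8 + 294*d^7 + 770*d^6 + 1632*d^5 + 21*d^4 - 56*d^3 - 150*d^2 - 54*d + 18)/(343*d^12 + 588*d^11 + 630*d^10 - 41*d^9 - 177*d^8 - 180*d^7 + 185*d^6 - 6*d^5 + 15*d^4 - 51*d^3 + 33*d^2 - 9*d + 1)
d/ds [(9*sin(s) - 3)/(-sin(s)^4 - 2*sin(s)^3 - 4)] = 3*(9*sin(s)^4 + 8*sin(s)^3 - 6*sin(s)^2 - 12)*cos(s)/(sin(s)^4 + 2*sin(s)^3 + 4)^2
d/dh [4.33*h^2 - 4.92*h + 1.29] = 8.66*h - 4.92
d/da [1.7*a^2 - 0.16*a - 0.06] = 3.4*a - 0.16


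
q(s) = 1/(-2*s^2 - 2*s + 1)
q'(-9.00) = 0.00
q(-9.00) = -0.00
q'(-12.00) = 0.00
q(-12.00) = 0.00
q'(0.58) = 6.23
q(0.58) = -1.20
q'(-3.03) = -0.08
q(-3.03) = -0.09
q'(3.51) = 0.02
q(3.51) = -0.03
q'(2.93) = 0.03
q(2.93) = -0.05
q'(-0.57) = -0.13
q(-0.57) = 0.67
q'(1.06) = 0.55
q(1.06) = -0.30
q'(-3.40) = -0.05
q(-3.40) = -0.07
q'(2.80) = 0.03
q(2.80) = -0.05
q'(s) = (4*s + 2)/(-2*s^2 - 2*s + 1)^2 = 2*(2*s + 1)/(2*s^2 + 2*s - 1)^2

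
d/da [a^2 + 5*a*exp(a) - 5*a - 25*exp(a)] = 5*a*exp(a) + 2*a - 20*exp(a) - 5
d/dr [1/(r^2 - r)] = (1 - 2*r)/(r^2*(r - 1)^2)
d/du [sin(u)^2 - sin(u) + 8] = sin(2*u) - cos(u)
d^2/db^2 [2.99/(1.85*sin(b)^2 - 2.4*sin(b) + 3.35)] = (-40.9331*sin(b)^4 + 39.8268*sin(b)^3 + 118.29935*sin(b)^2 - 103.6932*sin(b) - 2.61624999999999)/(1.85*sin(b)^2 - 2.4*sin(b) + 3.35)^3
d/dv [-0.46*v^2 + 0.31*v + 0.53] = 0.31 - 0.92*v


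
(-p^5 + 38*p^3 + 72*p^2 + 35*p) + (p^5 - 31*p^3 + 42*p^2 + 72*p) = 7*p^3 + 114*p^2 + 107*p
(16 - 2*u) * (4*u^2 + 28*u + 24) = -8*u^3 + 8*u^2 + 400*u + 384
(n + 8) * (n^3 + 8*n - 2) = n^4 + 8*n^3 + 8*n^2 + 62*n - 16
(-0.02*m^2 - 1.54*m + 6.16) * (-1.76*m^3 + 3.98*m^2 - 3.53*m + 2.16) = 0.0352*m^5 + 2.6308*m^4 - 16.9002*m^3 + 29.9098*m^2 - 25.0712*m + 13.3056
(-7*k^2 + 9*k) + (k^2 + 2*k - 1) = -6*k^2 + 11*k - 1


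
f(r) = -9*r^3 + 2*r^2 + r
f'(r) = -27*r^2 + 4*r + 1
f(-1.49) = 32.72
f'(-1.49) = -64.90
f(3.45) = -342.32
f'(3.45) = -306.57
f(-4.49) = 850.50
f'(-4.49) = -561.28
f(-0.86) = 6.34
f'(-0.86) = -22.41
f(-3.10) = 284.24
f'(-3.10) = -270.87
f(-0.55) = 1.55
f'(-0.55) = -9.37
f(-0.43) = 0.66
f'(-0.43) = -5.71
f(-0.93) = 8.04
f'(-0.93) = -26.07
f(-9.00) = 6714.00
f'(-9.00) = -2222.00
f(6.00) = -1866.00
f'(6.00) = -947.00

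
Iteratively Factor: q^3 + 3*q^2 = (q + 3)*(q^2) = q*(q + 3)*(q)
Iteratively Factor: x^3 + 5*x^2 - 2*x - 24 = (x - 2)*(x^2 + 7*x + 12) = (x - 2)*(x + 3)*(x + 4)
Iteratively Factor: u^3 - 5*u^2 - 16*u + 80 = (u + 4)*(u^2 - 9*u + 20) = (u - 4)*(u + 4)*(u - 5)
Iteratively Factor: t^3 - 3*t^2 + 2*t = (t - 2)*(t^2 - t) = t*(t - 2)*(t - 1)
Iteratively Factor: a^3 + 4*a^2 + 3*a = (a)*(a^2 + 4*a + 3) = a*(a + 1)*(a + 3)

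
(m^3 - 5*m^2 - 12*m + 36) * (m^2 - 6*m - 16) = m^5 - 11*m^4 + 2*m^3 + 188*m^2 - 24*m - 576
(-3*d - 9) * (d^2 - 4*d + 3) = -3*d^3 + 3*d^2 + 27*d - 27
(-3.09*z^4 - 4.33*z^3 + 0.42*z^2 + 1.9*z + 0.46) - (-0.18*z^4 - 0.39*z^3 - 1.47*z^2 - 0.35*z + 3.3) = -2.91*z^4 - 3.94*z^3 + 1.89*z^2 + 2.25*z - 2.84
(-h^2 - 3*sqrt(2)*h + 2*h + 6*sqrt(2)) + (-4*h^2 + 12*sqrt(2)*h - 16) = -5*h^2 + 2*h + 9*sqrt(2)*h - 16 + 6*sqrt(2)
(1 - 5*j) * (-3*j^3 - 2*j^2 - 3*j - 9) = 15*j^4 + 7*j^3 + 13*j^2 + 42*j - 9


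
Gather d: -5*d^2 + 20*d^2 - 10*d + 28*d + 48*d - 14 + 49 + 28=15*d^2 + 66*d + 63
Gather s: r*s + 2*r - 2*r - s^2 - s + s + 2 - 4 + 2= r*s - s^2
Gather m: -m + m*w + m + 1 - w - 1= m*w - w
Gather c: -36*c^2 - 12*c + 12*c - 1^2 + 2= 1 - 36*c^2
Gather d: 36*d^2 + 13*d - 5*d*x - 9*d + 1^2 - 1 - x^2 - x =36*d^2 + d*(4 - 5*x) - x^2 - x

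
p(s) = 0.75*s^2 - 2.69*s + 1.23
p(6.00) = 12.09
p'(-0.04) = -2.75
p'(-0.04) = -2.75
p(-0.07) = 1.42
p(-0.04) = 1.34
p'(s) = 1.5*s - 2.69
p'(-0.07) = -2.80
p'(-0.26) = -3.08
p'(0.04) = -2.63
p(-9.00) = 86.19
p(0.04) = 1.12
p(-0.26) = 1.98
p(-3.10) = 16.78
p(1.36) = -1.04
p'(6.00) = 6.31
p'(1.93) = 0.20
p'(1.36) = -0.65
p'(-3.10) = -7.34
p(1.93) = -1.17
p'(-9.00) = -16.19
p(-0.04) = 1.34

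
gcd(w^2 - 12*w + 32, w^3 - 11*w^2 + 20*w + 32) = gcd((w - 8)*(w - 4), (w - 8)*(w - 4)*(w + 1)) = w^2 - 12*w + 32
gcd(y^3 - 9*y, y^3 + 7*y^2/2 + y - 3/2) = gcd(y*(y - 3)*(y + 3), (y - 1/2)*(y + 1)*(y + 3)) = y + 3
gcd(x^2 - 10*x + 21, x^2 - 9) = x - 3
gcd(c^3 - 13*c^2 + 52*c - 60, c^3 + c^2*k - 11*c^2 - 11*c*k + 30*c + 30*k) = c^2 - 11*c + 30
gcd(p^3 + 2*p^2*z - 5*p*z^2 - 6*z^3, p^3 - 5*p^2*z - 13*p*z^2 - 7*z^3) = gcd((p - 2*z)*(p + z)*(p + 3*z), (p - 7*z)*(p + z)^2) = p + z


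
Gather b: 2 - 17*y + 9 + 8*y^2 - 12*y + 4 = 8*y^2 - 29*y + 15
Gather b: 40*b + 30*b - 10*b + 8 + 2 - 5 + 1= 60*b + 6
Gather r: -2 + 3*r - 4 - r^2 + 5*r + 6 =-r^2 + 8*r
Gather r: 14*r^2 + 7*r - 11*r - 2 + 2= 14*r^2 - 4*r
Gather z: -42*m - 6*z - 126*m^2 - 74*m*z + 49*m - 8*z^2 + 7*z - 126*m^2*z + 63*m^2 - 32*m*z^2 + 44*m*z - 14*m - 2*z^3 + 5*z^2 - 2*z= -63*m^2 - 7*m - 2*z^3 + z^2*(-32*m - 3) + z*(-126*m^2 - 30*m - 1)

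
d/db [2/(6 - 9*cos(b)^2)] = -8*sin(2*b)/(3*cos(2*b) - 1)^2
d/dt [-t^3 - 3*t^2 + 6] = 3*t*(-t - 2)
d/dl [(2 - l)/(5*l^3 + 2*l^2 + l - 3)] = (-5*l^3 - 2*l^2 - l + (l - 2)*(15*l^2 + 4*l + 1) + 3)/(5*l^3 + 2*l^2 + l - 3)^2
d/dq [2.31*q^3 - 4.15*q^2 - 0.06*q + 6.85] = 6.93*q^2 - 8.3*q - 0.06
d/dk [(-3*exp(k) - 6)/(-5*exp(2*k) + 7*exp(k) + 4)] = 15*(-exp(2*k) - 4*exp(k) + 2)*exp(k)/(25*exp(4*k) - 70*exp(3*k) + 9*exp(2*k) + 56*exp(k) + 16)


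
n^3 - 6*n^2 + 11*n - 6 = (n - 3)*(n - 2)*(n - 1)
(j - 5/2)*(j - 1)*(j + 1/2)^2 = j^4 - 5*j^3/2 - 3*j^2/4 + 13*j/8 + 5/8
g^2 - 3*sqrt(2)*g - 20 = (g - 5*sqrt(2))*(g + 2*sqrt(2))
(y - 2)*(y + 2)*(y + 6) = y^3 + 6*y^2 - 4*y - 24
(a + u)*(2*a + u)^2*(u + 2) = 4*a^3*u + 8*a^3 + 8*a^2*u^2 + 16*a^2*u + 5*a*u^3 + 10*a*u^2 + u^4 + 2*u^3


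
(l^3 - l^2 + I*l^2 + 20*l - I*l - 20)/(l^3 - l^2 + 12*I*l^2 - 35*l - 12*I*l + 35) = (l - 4*I)/(l + 7*I)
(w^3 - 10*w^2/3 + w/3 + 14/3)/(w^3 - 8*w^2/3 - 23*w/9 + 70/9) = 3*(w + 1)/(3*w + 5)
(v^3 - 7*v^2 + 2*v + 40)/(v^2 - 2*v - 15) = (v^2 - 2*v - 8)/(v + 3)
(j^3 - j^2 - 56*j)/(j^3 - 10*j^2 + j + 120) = j*(j + 7)/(j^2 - 2*j - 15)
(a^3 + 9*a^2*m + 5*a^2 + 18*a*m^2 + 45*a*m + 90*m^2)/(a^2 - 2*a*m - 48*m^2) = (a^2 + 3*a*m + 5*a + 15*m)/(a - 8*m)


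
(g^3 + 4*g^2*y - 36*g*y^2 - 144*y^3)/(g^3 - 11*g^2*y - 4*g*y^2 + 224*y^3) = (g^2 - 36*y^2)/(g^2 - 15*g*y + 56*y^2)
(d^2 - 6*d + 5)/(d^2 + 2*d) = (d^2 - 6*d + 5)/(d*(d + 2))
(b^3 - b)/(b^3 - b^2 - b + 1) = b/(b - 1)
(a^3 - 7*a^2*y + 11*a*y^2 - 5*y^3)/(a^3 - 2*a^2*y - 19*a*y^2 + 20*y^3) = (a - y)/(a + 4*y)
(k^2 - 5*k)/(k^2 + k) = (k - 5)/(k + 1)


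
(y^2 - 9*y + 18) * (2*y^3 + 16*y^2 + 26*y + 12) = 2*y^5 - 2*y^4 - 82*y^3 + 66*y^2 + 360*y + 216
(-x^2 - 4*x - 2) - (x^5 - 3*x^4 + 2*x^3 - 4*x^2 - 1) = -x^5 + 3*x^4 - 2*x^3 + 3*x^2 - 4*x - 1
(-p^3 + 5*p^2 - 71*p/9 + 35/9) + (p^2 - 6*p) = -p^3 + 6*p^2 - 125*p/9 + 35/9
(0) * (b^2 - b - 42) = 0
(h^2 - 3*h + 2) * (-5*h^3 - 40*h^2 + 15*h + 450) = -5*h^5 - 25*h^4 + 125*h^3 + 325*h^2 - 1320*h + 900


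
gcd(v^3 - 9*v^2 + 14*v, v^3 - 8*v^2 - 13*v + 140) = v - 7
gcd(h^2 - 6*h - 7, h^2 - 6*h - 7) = h^2 - 6*h - 7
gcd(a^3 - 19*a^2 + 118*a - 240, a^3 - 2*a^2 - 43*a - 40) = a - 8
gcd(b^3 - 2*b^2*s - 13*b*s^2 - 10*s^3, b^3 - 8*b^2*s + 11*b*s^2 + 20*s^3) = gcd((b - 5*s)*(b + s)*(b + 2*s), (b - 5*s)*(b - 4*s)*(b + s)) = -b^2 + 4*b*s + 5*s^2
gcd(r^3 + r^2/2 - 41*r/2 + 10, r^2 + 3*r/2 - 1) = r - 1/2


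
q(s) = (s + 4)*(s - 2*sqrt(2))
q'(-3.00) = -4.83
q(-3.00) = -5.83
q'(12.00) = 25.17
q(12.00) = 146.75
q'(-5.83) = -10.49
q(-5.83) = 15.84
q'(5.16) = 11.49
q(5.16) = 21.36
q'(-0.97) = -0.77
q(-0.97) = -11.51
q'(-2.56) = -3.95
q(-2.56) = -7.76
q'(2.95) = 7.07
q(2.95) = 0.84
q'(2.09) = 5.35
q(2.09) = -4.50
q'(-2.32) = -3.47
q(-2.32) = -8.65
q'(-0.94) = -0.71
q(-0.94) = -11.53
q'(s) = 2*s - 2*sqrt(2) + 4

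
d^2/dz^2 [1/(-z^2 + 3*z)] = 2*(z*(z - 3) - (2*z - 3)^2)/(z^3*(z - 3)^3)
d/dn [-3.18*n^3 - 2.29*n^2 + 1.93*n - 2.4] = -9.54*n^2 - 4.58*n + 1.93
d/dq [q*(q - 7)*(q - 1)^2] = 4*q^3 - 27*q^2 + 30*q - 7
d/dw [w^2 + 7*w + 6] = 2*w + 7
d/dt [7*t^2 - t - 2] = 14*t - 1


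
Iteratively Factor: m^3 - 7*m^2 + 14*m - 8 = (m - 1)*(m^2 - 6*m + 8) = (m - 4)*(m - 1)*(m - 2)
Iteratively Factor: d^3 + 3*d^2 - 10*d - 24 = (d + 4)*(d^2 - d - 6) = (d + 2)*(d + 4)*(d - 3)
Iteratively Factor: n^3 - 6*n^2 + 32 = (n - 4)*(n^2 - 2*n - 8) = (n - 4)*(n + 2)*(n - 4)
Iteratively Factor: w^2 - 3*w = (w - 3)*(w)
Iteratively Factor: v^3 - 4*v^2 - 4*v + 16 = (v - 4)*(v^2 - 4) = (v - 4)*(v + 2)*(v - 2)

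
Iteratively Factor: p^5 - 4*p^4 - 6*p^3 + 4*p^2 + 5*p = (p - 1)*(p^4 - 3*p^3 - 9*p^2 - 5*p) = (p - 1)*(p + 1)*(p^3 - 4*p^2 - 5*p) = p*(p - 1)*(p + 1)*(p^2 - 4*p - 5) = p*(p - 5)*(p - 1)*(p + 1)*(p + 1)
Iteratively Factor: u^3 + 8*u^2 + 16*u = (u + 4)*(u^2 + 4*u) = (u + 4)^2*(u)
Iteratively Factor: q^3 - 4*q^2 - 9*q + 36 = (q - 4)*(q^2 - 9) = (q - 4)*(q - 3)*(q + 3)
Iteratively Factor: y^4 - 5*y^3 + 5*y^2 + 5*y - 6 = (y - 3)*(y^3 - 2*y^2 - y + 2) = (y - 3)*(y - 2)*(y^2 - 1) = (y - 3)*(y - 2)*(y - 1)*(y + 1)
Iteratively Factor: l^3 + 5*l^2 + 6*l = (l + 3)*(l^2 + 2*l) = (l + 2)*(l + 3)*(l)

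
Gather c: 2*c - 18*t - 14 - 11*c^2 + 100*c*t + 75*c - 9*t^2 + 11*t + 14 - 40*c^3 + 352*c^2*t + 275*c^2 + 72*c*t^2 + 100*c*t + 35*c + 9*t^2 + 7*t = -40*c^3 + c^2*(352*t + 264) + c*(72*t^2 + 200*t + 112)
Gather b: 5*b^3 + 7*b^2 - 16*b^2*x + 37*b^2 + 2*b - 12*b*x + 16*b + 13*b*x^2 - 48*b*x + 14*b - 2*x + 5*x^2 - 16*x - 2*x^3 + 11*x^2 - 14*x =5*b^3 + b^2*(44 - 16*x) + b*(13*x^2 - 60*x + 32) - 2*x^3 + 16*x^2 - 32*x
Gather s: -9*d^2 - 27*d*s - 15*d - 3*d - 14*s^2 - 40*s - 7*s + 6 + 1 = -9*d^2 - 18*d - 14*s^2 + s*(-27*d - 47) + 7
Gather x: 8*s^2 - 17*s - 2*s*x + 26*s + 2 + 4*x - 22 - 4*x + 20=8*s^2 - 2*s*x + 9*s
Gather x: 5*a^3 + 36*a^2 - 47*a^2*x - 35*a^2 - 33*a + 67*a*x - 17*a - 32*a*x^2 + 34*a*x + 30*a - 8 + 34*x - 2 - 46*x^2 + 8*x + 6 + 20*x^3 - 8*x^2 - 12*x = 5*a^3 + a^2 - 20*a + 20*x^3 + x^2*(-32*a - 54) + x*(-47*a^2 + 101*a + 30) - 4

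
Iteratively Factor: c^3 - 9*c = (c - 3)*(c^2 + 3*c) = (c - 3)*(c + 3)*(c)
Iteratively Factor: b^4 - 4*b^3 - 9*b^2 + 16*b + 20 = (b - 5)*(b^3 + b^2 - 4*b - 4) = (b - 5)*(b + 1)*(b^2 - 4) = (b - 5)*(b + 1)*(b + 2)*(b - 2)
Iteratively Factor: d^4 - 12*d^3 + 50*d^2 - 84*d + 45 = (d - 5)*(d^3 - 7*d^2 + 15*d - 9) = (d - 5)*(d - 3)*(d^2 - 4*d + 3) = (d - 5)*(d - 3)^2*(d - 1)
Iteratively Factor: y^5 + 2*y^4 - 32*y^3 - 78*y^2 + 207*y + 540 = (y + 4)*(y^4 - 2*y^3 - 24*y^2 + 18*y + 135) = (y + 3)*(y + 4)*(y^3 - 5*y^2 - 9*y + 45) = (y + 3)^2*(y + 4)*(y^2 - 8*y + 15) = (y - 3)*(y + 3)^2*(y + 4)*(y - 5)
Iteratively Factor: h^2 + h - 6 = (h - 2)*(h + 3)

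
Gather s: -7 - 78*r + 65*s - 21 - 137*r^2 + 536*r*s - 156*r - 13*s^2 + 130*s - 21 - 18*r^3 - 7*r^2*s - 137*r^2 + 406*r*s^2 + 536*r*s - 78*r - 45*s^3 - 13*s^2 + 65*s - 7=-18*r^3 - 274*r^2 - 312*r - 45*s^3 + s^2*(406*r - 26) + s*(-7*r^2 + 1072*r + 260) - 56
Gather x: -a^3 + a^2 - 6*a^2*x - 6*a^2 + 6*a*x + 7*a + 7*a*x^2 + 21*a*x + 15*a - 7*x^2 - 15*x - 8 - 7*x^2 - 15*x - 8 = -a^3 - 5*a^2 + 22*a + x^2*(7*a - 14) + x*(-6*a^2 + 27*a - 30) - 16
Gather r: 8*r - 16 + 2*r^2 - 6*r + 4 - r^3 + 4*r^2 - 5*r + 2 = -r^3 + 6*r^2 - 3*r - 10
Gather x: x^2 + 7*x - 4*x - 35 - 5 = x^2 + 3*x - 40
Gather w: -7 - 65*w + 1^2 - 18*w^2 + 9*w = -18*w^2 - 56*w - 6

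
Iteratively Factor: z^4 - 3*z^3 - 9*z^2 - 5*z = (z + 1)*(z^3 - 4*z^2 - 5*z) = (z - 5)*(z + 1)*(z^2 + z) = (z - 5)*(z + 1)^2*(z)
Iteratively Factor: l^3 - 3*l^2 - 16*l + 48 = (l + 4)*(l^2 - 7*l + 12) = (l - 3)*(l + 4)*(l - 4)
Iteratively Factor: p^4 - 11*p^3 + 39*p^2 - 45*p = (p - 5)*(p^3 - 6*p^2 + 9*p) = (p - 5)*(p - 3)*(p^2 - 3*p) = (p - 5)*(p - 3)^2*(p)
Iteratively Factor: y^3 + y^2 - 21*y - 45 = (y - 5)*(y^2 + 6*y + 9) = (y - 5)*(y + 3)*(y + 3)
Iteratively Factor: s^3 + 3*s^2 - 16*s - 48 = (s + 4)*(s^2 - s - 12) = (s - 4)*(s + 4)*(s + 3)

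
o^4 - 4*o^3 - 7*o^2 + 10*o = o*(o - 5)*(o - 1)*(o + 2)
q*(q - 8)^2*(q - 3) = q^4 - 19*q^3 + 112*q^2 - 192*q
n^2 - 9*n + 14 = (n - 7)*(n - 2)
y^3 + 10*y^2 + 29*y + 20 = (y + 1)*(y + 4)*(y + 5)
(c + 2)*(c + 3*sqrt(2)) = c^2 + 2*c + 3*sqrt(2)*c + 6*sqrt(2)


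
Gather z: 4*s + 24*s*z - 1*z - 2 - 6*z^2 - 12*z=4*s - 6*z^2 + z*(24*s - 13) - 2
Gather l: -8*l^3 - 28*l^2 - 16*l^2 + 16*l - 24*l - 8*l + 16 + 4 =-8*l^3 - 44*l^2 - 16*l + 20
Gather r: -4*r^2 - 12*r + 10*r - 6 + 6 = -4*r^2 - 2*r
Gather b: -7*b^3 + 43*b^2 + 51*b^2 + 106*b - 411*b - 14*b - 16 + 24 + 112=-7*b^3 + 94*b^2 - 319*b + 120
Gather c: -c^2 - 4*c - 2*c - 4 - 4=-c^2 - 6*c - 8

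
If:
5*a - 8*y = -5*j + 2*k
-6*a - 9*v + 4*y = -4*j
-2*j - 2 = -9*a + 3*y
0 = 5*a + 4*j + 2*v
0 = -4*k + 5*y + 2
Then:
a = 444/2563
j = -301/2563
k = 193/466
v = -508/2563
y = -16/233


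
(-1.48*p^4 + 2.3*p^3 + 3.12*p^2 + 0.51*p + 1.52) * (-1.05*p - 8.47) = 1.554*p^5 + 10.1206*p^4 - 22.757*p^3 - 26.9619*p^2 - 5.9157*p - 12.8744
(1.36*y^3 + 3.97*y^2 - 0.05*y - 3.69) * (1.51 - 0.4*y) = -0.544*y^4 + 0.4656*y^3 + 6.0147*y^2 + 1.4005*y - 5.5719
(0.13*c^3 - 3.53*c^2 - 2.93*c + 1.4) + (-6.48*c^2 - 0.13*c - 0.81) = 0.13*c^3 - 10.01*c^2 - 3.06*c + 0.59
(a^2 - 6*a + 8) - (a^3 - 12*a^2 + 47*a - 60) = -a^3 + 13*a^2 - 53*a + 68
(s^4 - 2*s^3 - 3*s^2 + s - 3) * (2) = 2*s^4 - 4*s^3 - 6*s^2 + 2*s - 6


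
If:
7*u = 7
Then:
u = 1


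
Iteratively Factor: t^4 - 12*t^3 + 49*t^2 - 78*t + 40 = (t - 2)*(t^3 - 10*t^2 + 29*t - 20) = (t - 2)*(t - 1)*(t^2 - 9*t + 20) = (t - 5)*(t - 2)*(t - 1)*(t - 4)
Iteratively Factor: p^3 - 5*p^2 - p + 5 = (p - 1)*(p^2 - 4*p - 5) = (p - 5)*(p - 1)*(p + 1)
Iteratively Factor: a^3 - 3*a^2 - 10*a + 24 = (a - 4)*(a^2 + a - 6) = (a - 4)*(a + 3)*(a - 2)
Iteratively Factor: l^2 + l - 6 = (l - 2)*(l + 3)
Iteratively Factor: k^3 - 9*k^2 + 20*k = (k - 5)*(k^2 - 4*k) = k*(k - 5)*(k - 4)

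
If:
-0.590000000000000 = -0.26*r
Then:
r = 2.27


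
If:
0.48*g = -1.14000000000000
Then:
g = -2.38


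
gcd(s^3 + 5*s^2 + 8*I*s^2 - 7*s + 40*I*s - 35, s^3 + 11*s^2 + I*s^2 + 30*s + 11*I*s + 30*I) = s^2 + s*(5 + I) + 5*I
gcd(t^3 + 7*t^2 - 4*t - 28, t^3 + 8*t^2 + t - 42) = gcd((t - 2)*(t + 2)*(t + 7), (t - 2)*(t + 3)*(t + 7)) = t^2 + 5*t - 14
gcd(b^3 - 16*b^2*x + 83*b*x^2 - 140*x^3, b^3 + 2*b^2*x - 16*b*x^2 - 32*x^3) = -b + 4*x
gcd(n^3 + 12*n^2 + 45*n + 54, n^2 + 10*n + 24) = n + 6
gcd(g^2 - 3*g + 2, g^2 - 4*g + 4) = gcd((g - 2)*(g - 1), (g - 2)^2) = g - 2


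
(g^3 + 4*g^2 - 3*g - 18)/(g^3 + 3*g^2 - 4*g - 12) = (g + 3)/(g + 2)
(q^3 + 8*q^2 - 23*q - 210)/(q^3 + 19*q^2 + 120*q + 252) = (q - 5)/(q + 6)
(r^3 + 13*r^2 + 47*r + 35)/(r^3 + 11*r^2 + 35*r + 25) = (r + 7)/(r + 5)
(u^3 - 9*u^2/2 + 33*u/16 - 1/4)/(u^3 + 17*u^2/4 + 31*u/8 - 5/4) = (4*u^2 - 17*u + 4)/(2*(2*u^2 + 9*u + 10))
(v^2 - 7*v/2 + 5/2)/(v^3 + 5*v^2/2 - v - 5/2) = (2*v - 5)/(2*v^2 + 7*v + 5)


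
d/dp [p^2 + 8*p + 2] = 2*p + 8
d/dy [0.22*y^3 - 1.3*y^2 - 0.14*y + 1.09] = 0.66*y^2 - 2.6*y - 0.14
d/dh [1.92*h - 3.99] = 1.92000000000000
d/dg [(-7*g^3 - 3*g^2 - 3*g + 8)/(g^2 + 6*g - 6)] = (-7*g^4 - 84*g^3 + 111*g^2 + 20*g - 30)/(g^4 + 12*g^3 + 24*g^2 - 72*g + 36)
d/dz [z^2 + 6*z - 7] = 2*z + 6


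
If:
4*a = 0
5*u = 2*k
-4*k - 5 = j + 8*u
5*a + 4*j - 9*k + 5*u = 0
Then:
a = 0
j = -175/179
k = -100/179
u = -40/179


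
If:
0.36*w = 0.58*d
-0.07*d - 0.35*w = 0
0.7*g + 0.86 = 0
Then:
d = 0.00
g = -1.23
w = 0.00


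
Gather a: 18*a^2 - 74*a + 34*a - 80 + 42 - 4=18*a^2 - 40*a - 42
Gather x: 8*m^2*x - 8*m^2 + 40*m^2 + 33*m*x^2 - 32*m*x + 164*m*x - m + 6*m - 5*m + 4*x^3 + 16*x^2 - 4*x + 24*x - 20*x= 32*m^2 + 4*x^3 + x^2*(33*m + 16) + x*(8*m^2 + 132*m)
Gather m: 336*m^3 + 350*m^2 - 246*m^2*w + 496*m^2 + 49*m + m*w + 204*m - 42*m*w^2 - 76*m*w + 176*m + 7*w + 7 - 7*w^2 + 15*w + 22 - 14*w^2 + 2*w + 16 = 336*m^3 + m^2*(846 - 246*w) + m*(-42*w^2 - 75*w + 429) - 21*w^2 + 24*w + 45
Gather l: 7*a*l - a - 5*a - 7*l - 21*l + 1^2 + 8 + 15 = -6*a + l*(7*a - 28) + 24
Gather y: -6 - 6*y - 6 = -6*y - 12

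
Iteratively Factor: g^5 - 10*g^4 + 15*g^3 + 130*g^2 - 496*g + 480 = (g - 2)*(g^4 - 8*g^3 - g^2 + 128*g - 240) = (g - 5)*(g - 2)*(g^3 - 3*g^2 - 16*g + 48) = (g - 5)*(g - 2)*(g + 4)*(g^2 - 7*g + 12) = (g - 5)*(g - 3)*(g - 2)*(g + 4)*(g - 4)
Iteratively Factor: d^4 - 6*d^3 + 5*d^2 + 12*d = (d + 1)*(d^3 - 7*d^2 + 12*d) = d*(d + 1)*(d^2 - 7*d + 12) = d*(d - 3)*(d + 1)*(d - 4)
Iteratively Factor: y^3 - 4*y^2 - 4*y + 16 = (y - 4)*(y^2 - 4) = (y - 4)*(y - 2)*(y + 2)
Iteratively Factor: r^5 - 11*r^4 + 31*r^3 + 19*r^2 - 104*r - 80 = (r + 1)*(r^4 - 12*r^3 + 43*r^2 - 24*r - 80) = (r - 5)*(r + 1)*(r^3 - 7*r^2 + 8*r + 16) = (r - 5)*(r - 4)*(r + 1)*(r^2 - 3*r - 4) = (r - 5)*(r - 4)^2*(r + 1)*(r + 1)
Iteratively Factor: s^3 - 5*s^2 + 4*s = (s)*(s^2 - 5*s + 4) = s*(s - 1)*(s - 4)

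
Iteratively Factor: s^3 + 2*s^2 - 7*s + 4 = (s - 1)*(s^2 + 3*s - 4) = (s - 1)^2*(s + 4)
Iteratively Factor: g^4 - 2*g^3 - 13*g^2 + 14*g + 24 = (g + 3)*(g^3 - 5*g^2 + 2*g + 8) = (g + 1)*(g + 3)*(g^2 - 6*g + 8) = (g - 2)*(g + 1)*(g + 3)*(g - 4)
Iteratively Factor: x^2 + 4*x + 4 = (x + 2)*(x + 2)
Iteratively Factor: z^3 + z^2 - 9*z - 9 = (z - 3)*(z^2 + 4*z + 3) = (z - 3)*(z + 1)*(z + 3)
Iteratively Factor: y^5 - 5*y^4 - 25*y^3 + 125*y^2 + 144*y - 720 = (y + 4)*(y^4 - 9*y^3 + 11*y^2 + 81*y - 180) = (y + 3)*(y + 4)*(y^3 - 12*y^2 + 47*y - 60) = (y - 5)*(y + 3)*(y + 4)*(y^2 - 7*y + 12) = (y - 5)*(y - 4)*(y + 3)*(y + 4)*(y - 3)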